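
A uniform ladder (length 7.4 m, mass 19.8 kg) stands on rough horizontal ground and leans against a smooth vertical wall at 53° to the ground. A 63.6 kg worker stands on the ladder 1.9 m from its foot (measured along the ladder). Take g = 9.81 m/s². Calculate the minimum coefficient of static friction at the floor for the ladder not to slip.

ΣF_y = 0: N_floor = 19.8×9.81 + 63.6×9.81 = 818.15 N.
Torques about the foot: N_wall · 7.4 sin 53° = 19.8×9.81×3.7 cos 53° + 63.6×9.81×1.9 cos 53° → N_wall = 193.9 N.
ΣF_x = 0: f_floor = N_wall = 193.9 N.
μ_min = f_floor / N_floor = 193.9 / 818.15 = 0.237.

μ_min ≈ 0.237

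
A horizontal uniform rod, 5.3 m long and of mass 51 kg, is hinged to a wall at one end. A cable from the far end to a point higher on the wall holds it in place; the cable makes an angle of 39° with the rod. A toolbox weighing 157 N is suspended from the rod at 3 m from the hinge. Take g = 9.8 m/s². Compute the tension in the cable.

Take torques about the hinge: T sin 39° · 5.3 = 51×9.8×2.65 + 157×3 = 1795.5 N·m.
So T = 1795.5 / (0.6293 × 5.3) = 538.31 N.

T ≈ 538 N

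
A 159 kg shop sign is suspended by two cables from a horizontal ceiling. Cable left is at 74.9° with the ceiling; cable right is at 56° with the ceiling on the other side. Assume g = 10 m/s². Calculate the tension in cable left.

Weight W = 159 × 10 = 1590 N acts straight down.
Horizontal: T_left cos 74.9° = T_right cos 56°  →  T_right = 0.4659 T_left.
Vertical: T_left sin 74.9° + T_right sin 56° = 1590.
Substituting the horizontal relation into the vertical equation gives 1.352 T_left = 1590, so T_left = 1176 N.

T_left ≈ 1180 N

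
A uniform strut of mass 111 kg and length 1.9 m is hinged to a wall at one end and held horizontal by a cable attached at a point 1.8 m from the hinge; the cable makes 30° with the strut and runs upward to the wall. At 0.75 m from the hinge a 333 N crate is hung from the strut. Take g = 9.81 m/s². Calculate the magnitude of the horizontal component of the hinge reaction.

H_x ≈ 1240 N

Take torques about the hinge: T sin 30° · 1.8 = 111×9.81×0.95 + 333×0.75 = 1284.2 N·m.
So T = 1284.2 / (0.5000 × 1.8) = 1426.9 N.
ΣF_x = 0: H_x = T cos 30° = 1235.7 N.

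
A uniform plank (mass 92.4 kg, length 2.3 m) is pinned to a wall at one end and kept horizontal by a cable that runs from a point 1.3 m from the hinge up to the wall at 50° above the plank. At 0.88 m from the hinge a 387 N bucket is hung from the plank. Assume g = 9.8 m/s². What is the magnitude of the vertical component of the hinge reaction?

Take torques about the hinge: T sin 50° · 1.3 = 92.4×9.8×1.15 + 387×0.88 = 1381.9 N·m.
So T = 1381.9 / (0.7660 × 1.3) = 1387.7 N.
ΣF_y = 0: H_y = (92.4×9.8 + 387) − T sin 50° = 1292.5 − 1063 = 229.51 N.

|H_y| ≈ 230 N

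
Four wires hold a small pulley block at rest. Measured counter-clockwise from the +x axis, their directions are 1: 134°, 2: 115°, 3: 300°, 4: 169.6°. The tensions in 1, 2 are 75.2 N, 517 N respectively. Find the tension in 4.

T_4 ≈ 35.3 N

Resolve: ΣF_x = 75.2 cos 134° + 517 cos 115° + T_3 cos 300° + T_4 cos 169.6° = 0.
        ΣF_y = 75.2 sin 134° + 517 sin 115° + T_3 sin 300° + T_4 sin 169.6° = 0.
The known terms sum to (-270.7, 522.7) N, so 0.5000 T_3 − 0.9836 T_4 = 270.7 and -0.8660 T_3 + 0.1805 T_4 = -522.7.
Solving simultaneously: T_3 = 610.9 N, T_4 = 35.28 N.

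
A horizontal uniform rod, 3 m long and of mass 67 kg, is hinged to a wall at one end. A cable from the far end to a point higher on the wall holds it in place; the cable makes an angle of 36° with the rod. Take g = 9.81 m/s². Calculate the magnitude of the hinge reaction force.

Take torques about the hinge: T sin 36° · 3 = 67×9.81×1.5 = 985.9 N·m.
So T = 985.9 / (0.5878 × 3) = 559.11 N.
ΣF_x = 0: H_x = T cos 36° = 452.33 N.
ΣF_y = 0: H_y = (67×9.81) − T sin 36° = 657.27 − 328.63 = 328.63 N.
|H| = √(H_x² + H_y²) = √((452.33)² + (328.63)²) = 559.11 N.

|H| ≈ 559 N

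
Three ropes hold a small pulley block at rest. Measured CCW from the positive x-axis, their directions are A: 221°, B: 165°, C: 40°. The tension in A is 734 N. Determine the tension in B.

Resolve: ΣF_x = 734 cos 221° + T_B cos 165° + T_C cos 40° = 0.
        ΣF_y = 734 sin 221° + T_B sin 165° + T_C sin 40° = 0.
The known terms sum to (-554, -481.5) N, so -0.9659 T_B + 0.7660 T_C = 554 and 0.2588 T_B + 0.6428 T_C = 481.5.
Solving simultaneously: T_B = 15.64 N, T_C = 742.9 N.

T_B ≈ 15.6 N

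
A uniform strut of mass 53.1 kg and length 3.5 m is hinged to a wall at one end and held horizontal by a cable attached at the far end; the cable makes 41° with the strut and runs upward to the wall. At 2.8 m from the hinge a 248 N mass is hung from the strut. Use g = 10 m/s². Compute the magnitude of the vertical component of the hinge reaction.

|H_y| ≈ 315 N

Take torques about the hinge: T sin 41° · 3.5 = 53.1×10×1.75 + 248×2.8 = 1623.7 N·m.
So T = 1623.7 / (0.6561 × 3.5) = 707.1 N.
ΣF_y = 0: H_y = (53.1×10 + 248) − T sin 41° = 779 − 463.9 = 315.1 N.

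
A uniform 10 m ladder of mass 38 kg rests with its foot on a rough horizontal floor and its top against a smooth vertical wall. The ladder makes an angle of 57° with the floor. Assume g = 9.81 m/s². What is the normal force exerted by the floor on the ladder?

N_floor ≈ 373 N

ΣF_y = 0: N_floor = 38×9.81 = 372.78 N.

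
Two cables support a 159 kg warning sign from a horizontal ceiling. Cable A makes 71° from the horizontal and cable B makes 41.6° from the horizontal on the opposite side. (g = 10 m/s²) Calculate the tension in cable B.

T_B ≈ 561 N

Weight W = 159 × 10 = 1590 N acts straight down.
Horizontal: T_A cos 71° = T_B cos 41.6°  →  T_A = 2.297 T_B.
Vertical: T_A sin 71° + T_B sin 41.6° = 1590.
Substituting the horizontal relation into the vertical equation gives 2.836 T_B = 1590, so T_B = 560.7 N.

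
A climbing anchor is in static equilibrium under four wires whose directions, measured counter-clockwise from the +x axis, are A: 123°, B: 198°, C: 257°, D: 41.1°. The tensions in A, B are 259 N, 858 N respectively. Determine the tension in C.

T_C ≈ 1010 N

Resolve: ΣF_x = 259 cos 123° + 858 cos 198° + T_C cos 257° + T_D cos 41.1° = 0.
        ΣF_y = 259 sin 123° + 858 sin 198° + T_C sin 257° + T_D sin 41.1° = 0.
The known terms sum to (-957.1, -47.92) N, so -0.2250 T_C + 0.7536 T_D = 957.1 and -0.9744 T_C + 0.6574 T_D = 47.92.
Solving simultaneously: T_C = 1011 N, T_D = 1572 N.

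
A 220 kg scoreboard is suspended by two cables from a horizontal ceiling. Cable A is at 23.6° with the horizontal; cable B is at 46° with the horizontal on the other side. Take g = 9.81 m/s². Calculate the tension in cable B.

Weight W = 220 × 9.81 = 2158 N acts straight down.
Horizontal: T_A cos 23.6° = T_B cos 46°  →  T_A = 0.7581 T_B.
Vertical: T_A sin 23.6° + T_B sin 46° = 2158.
Substituting the horizontal relation into the vertical equation gives 1.023 T_B = 2158, so T_B = 2110 N.

T_B ≈ 2110 N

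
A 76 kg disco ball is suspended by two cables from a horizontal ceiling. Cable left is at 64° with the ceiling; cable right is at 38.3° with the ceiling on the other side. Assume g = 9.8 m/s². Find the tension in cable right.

T_right ≈ 334 N

Weight W = 76 × 9.8 = 744.8 N acts straight down.
Horizontal: T_left cos 64° = T_right cos 38.3°  →  T_left = 1.79 T_right.
Vertical: T_left sin 64° + T_right sin 38.3° = 744.8.
Substituting the horizontal relation into the vertical equation gives 2.229 T_right = 744.8, so T_right = 334.2 N.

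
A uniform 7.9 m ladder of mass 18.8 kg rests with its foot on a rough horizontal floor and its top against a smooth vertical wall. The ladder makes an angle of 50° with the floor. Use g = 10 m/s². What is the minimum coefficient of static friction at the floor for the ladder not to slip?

ΣF_y = 0: N_floor = 18.8×10 = 188 N.
Torques about the foot: N_wall · 7.9 sin 50° = 18.8×10×3.95 cos 50° → N_wall = 78.875 N.
ΣF_x = 0: f_floor = N_wall = 78.875 N.
μ_min = f_floor / N_floor = 78.875 / 188 = 0.4195.

μ_min ≈ 0.420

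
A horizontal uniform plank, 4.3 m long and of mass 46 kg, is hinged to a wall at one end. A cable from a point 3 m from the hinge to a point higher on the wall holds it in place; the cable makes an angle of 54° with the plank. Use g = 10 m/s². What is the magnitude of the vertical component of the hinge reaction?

|H_y| ≈ 130 N

Take torques about the hinge: T sin 54° · 3 = 46×10×2.15 = 989 N·m.
So T = 989 / (0.8090 × 3) = 407.49 N.
ΣF_y = 0: H_y = (46×10) − T sin 54° = 460 − 329.67 = 130.33 N.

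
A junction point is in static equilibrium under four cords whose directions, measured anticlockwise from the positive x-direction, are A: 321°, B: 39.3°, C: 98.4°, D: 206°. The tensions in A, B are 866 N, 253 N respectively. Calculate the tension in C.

T_C ≈ 762 N

Resolve: ΣF_x = 866 cos 321° + 253 cos 39.3° + T_C cos 98.4° + T_D cos 206° = 0.
        ΣF_y = 866 sin 321° + 253 sin 39.3° + T_C sin 98.4° + T_D sin 206° = 0.
The known terms sum to (868.8, -384.7) N, so -0.1461 T_C − 0.8988 T_D = -868.8 and 0.9893 T_C − 0.4384 T_D = 384.7.
Solving simultaneously: T_C = 762.3 N, T_D = 842.7 N.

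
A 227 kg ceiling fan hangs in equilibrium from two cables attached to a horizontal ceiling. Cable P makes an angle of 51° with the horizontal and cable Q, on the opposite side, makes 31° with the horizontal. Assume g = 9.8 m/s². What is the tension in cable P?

T_P ≈ 1930 N

Weight W = 227 × 9.8 = 2225 N acts straight down.
Horizontal: T_P cos 51° = T_Q cos 31°  →  T_Q = 0.7342 T_P.
Vertical: T_P sin 51° + T_Q sin 31° = 2225.
Substituting the horizontal relation into the vertical equation gives 1.155 T_P = 2225, so T_P = 1926 N.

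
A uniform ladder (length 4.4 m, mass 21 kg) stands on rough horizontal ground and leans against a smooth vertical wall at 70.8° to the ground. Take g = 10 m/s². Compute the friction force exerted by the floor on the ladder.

Torques about the foot: N_wall · 4.4 sin 70.8° = 21×10×2.2 cos 70.8° → N_wall = 36.565 N.
ΣF_x = 0: f_floor = N_wall = 36.565 N.

f ≈ 36.6 N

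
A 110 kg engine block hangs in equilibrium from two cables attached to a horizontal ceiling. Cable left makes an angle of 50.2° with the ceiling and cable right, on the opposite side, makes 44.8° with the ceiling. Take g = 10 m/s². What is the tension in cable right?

Weight W = 110 × 10 = 1100 N acts straight down.
Horizontal: T_left cos 50.2° = T_right cos 44.8°  →  T_left = 1.109 T_right.
Vertical: T_left sin 50.2° + T_right sin 44.8° = 1100.
Substituting the horizontal relation into the vertical equation gives 1.556 T_right = 1100, so T_right = 706.8 N.

T_right ≈ 707 N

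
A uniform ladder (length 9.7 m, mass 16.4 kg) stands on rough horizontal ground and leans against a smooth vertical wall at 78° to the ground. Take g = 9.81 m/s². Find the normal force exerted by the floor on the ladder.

N_floor ≈ 161 N

ΣF_y = 0: N_floor = 16.4×9.81 = 160.88 N.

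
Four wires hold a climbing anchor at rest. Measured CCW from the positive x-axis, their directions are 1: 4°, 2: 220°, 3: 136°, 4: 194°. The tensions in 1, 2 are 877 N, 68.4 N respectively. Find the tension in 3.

Resolve: ΣF_x = 877 cos 4° + 68.4 cos 220° + T_3 cos 136° + T_4 cos 194° = 0.
        ΣF_y = 877 sin 4° + 68.4 sin 220° + T_3 sin 136° + T_4 sin 194° = 0.
The known terms sum to (822.5, 17.21) N, so -0.7193 T_3 − 0.9703 T_4 = -822.5 and 0.6947 T_3 − 0.2419 T_4 = -17.21.
Solving simultaneously: T_3 = 214.9 N, T_4 = 688.3 N.

T_3 ≈ 215 N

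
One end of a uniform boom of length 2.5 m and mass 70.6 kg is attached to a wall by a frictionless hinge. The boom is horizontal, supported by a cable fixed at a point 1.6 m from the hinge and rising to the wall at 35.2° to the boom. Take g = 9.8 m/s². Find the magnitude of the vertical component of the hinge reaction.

|H_y| ≈ 151 N

Take torques about the hinge: T sin 35.2° · 1.6 = 70.6×9.8×1.25 = 864.85 N·m.
So T = 864.85 / (0.5764 × 1.6) = 937.72 N.
ΣF_y = 0: H_y = (70.6×9.8) − T sin 35.2° = 691.88 − 540.53 = 151.35 N.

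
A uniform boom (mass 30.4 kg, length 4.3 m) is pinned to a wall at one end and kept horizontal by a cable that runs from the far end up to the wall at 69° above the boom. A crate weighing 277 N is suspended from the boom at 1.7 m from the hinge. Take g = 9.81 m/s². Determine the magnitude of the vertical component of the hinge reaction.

Take torques about the hinge: T sin 69° · 4.3 = 30.4×9.81×2.15 + 277×1.7 = 1112.1 N·m.
So T = 1112.1 / (0.9336 × 4.3) = 277.02 N.
ΣF_y = 0: H_y = (30.4×9.81 + 277) − T sin 69° = 575.22 − 258.62 = 316.6 N.

|H_y| ≈ 317 N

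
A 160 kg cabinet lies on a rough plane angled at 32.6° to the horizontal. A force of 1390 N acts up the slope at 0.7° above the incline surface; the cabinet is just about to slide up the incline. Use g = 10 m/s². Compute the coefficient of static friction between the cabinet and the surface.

μ ≈ 0.397

On the verge of sliding up the incline, friction is at its maximum μN and acts down the slope.
Perpendicular to incline: N = W cos 32.6° − P sin 0.7° = 1348 − 16.98 = 1331 N.
Along incline: P cos 0.7° − μN = W sin 32.6° → μ = −(W sin 32.6° − P cos 0.7°) / N = 0.3966.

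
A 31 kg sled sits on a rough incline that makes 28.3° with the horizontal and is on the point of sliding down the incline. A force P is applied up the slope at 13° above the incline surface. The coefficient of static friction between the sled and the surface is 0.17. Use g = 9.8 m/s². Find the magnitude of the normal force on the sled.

N ≈ 244 N

On the verge of sliding down the incline, friction equals μN and acts up the slope.
Perpendicular: N + P sin 13° = W cos 28.3° = 267.5 N.
Along incline: P cos 13° + μN = W sin 28.3° with W sin 28.3° = 144 N.
Solving the pair for P and N: P = 105.3 N, N = 243.8 N (and f = μN = 41.45 N).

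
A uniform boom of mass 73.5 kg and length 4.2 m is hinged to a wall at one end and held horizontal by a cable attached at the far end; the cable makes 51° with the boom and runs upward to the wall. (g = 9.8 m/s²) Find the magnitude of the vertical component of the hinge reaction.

|H_y| ≈ 360 N

Take torques about the hinge: T sin 51° · 4.2 = 73.5×9.8×2.1 = 1512.6 N·m.
So T = 1512.6 / (0.7771 × 4.2) = 463.43 N.
ΣF_y = 0: H_y = (73.5×9.8) − T sin 51° = 720.3 − 360.15 = 360.15 N.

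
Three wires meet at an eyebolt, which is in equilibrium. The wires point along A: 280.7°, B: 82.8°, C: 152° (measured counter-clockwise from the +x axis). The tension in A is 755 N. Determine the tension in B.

T_B ≈ 630 N

Resolve: ΣF_x = 755 cos 280.7° + T_B cos 82.8° + T_C cos 152° = 0.
        ΣF_y = 755 sin 280.7° + T_B sin 82.8° + T_C sin 152° = 0.
The known terms sum to (140.2, -741.9) N, so 0.1253 T_B − 0.8829 T_C = -140.2 and 0.9921 T_B + 0.4695 T_C = 741.9.
Solving simultaneously: T_B = 630.3 N, T_C = 248.2 N.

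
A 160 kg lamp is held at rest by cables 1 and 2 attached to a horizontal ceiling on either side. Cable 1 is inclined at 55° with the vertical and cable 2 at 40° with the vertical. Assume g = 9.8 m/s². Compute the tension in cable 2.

T_2 ≈ 1290 N

Angles from the horizontal: cable 1 is 90° − 55° = 35°, cable 2 is 90° − 40° = 50°.
Weight W = 160 × 9.8 = 1568 N acts straight down.
Horizontal: T_1 cos 35° = T_2 cos 50°  →  T_1 = 0.7847 T_2.
Vertical: T_1 sin 35° + T_2 sin 50° = 1568.
Substituting the horizontal relation into the vertical equation gives 1.216 T_2 = 1568, so T_2 = 1289 N.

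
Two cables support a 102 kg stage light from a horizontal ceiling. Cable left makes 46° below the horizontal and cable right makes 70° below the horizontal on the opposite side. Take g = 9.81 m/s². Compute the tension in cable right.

Weight W = 102 × 9.81 = 1001 N acts straight down.
Horizontal: T_left cos 46° = T_right cos 70°  →  T_left = 0.4924 T_right.
Vertical: T_left sin 46° + T_right sin 70° = 1001.
Substituting the horizontal relation into the vertical equation gives 1.294 T_right = 1001, so T_right = 773.4 N.

T_right ≈ 773 N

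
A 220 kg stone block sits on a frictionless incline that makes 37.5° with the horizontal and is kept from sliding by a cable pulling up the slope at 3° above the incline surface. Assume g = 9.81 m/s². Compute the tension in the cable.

Take axes along and perpendicular to the incline. Weight components: W sin 37.5° = 1314 N down-slope, W cos 37.5° = 1712 N into the surface.
Along incline: T cos 3° = W sin 37.5° → T = 1316 N.
Perpendicular: N = W cos 37.5° − T sin 3° = 1643 N.

T ≈ 1320 N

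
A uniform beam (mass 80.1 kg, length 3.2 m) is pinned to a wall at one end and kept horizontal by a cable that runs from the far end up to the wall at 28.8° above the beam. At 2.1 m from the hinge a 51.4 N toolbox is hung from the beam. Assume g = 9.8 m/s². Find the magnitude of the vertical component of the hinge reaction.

Take torques about the hinge: T sin 28.8° · 3.2 = 80.1×9.8×1.6 + 51.4×2.1 = 1363.9 N·m.
So T = 1363.9 / (0.4818 × 3.2) = 884.73 N.
ΣF_y = 0: H_y = (80.1×9.8 + 51.4) − T sin 28.8° = 836.38 − 426.22 = 410.16 N.

|H_y| ≈ 410 N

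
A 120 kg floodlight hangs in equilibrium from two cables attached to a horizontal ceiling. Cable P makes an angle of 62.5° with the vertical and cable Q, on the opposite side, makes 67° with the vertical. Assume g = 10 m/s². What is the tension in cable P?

T_P ≈ 1430 N

Angles from the horizontal: cable P is 90° − 62.5° = 27.5°, cable Q is 90° − 67° = 23°.
Weight W = 120 × 10 = 1200 N acts straight down.
Horizontal: T_P cos 27.5° = T_Q cos 23°  →  T_Q = 0.9636 T_P.
Vertical: T_P sin 27.5° + T_Q sin 23° = 1200.
Substituting the horizontal relation into the vertical equation gives 0.8383 T_P = 1200, so T_P = 1432 N.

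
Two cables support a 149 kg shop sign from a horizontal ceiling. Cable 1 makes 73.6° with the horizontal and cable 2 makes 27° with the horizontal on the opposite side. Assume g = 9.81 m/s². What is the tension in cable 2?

Weight W = 149 × 9.81 = 1462 N acts straight down.
Horizontal: T_1 cos 73.6° = T_2 cos 27°  →  T_1 = 3.156 T_2.
Vertical: T_1 sin 73.6° + T_2 sin 27° = 1462.
Substituting the horizontal relation into the vertical equation gives 3.481 T_2 = 1462, so T_2 = 419.9 N.

T_2 ≈ 420 N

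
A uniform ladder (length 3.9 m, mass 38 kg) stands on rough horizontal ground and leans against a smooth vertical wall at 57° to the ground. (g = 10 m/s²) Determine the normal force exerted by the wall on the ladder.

Torques about the foot: N_wall · 3.9 sin 57° = 38×10×1.95 cos 57° → N_wall = 123.39 N.

N_wall ≈ 123 N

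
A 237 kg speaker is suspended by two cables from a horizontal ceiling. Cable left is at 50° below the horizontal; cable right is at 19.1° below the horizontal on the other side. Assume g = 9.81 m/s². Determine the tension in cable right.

Weight W = 237 × 9.81 = 2325 N acts straight down.
Horizontal: T_left cos 50° = T_right cos 19.1°  →  T_left = 1.47 T_right.
Vertical: T_left sin 50° + T_right sin 19.1° = 2325.
Substituting the horizontal relation into the vertical equation gives 1.453 T_right = 2325, so T_right = 1600 N.

T_right ≈ 1600 N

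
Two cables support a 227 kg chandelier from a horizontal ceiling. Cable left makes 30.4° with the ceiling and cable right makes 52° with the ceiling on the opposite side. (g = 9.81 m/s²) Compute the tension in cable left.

Weight W = 227 × 9.81 = 2227 N acts straight down.
Horizontal: T_left cos 30.4° = T_right cos 52°  →  T_right = 1.401 T_left.
Vertical: T_left sin 30.4° + T_right sin 52° = 2227.
Substituting the horizontal relation into the vertical equation gives 1.61 T_left = 2227, so T_left = 1383 N.

T_left ≈ 1380 N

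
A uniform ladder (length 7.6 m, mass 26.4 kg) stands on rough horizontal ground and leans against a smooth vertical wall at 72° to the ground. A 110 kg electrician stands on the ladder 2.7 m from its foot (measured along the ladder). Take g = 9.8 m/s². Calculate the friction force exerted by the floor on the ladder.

Torques about the foot: N_wall · 7.6 sin 72° = 26.4×9.8×3.8 cos 72° + 110×9.8×2.7 cos 72° → N_wall = 166.47 N.
ΣF_x = 0: f_floor = N_wall = 166.47 N.

f ≈ 166 N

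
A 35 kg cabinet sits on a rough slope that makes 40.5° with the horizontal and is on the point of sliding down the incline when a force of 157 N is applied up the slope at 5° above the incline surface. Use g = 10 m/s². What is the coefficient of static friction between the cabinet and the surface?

On the verge of sliding down the incline, friction is at its maximum μN and acts up the slope.
Perpendicular to incline: N = W cos 40.5° − P sin 5° = 266.1 − 13.68 = 252.5 N.
Along incline: P cos 5° + μN = W sin 40.5° → μ = (W sin 40.5° − P cos 5°) / N = 0.2809.

μ ≈ 0.281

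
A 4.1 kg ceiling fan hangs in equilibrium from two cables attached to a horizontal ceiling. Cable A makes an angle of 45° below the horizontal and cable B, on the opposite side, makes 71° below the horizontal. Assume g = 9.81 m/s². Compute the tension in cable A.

T_A ≈ 14.6 N

Weight W = 4.1 × 9.81 = 40.22 N acts straight down.
Horizontal: T_A cos 45° = T_B cos 71°  →  T_B = 2.172 T_A.
Vertical: T_A sin 45° + T_B sin 71° = 40.22.
Substituting the horizontal relation into the vertical equation gives 2.761 T_A = 40.22, so T_A = 14.57 N.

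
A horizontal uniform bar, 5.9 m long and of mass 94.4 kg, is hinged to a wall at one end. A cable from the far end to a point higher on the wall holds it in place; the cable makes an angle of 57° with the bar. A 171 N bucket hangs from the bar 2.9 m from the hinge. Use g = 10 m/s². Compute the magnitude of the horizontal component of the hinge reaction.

Take torques about the hinge: T sin 57° · 5.9 = 94.4×10×2.95 + 171×2.9 = 3280.7 N·m.
So T = 3280.7 / (0.8387 × 5.9) = 663.01 N.
ΣF_x = 0: H_x = T cos 57° = 361.1 N.

H_x ≈ 361 N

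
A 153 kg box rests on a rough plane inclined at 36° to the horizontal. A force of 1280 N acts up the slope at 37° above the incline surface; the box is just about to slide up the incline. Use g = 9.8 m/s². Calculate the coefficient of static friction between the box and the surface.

On the verge of sliding up the incline, friction is at its maximum μN and acts down the slope.
Perpendicular to incline: N = W cos 36° − P sin 37° = 1213 − 770.3 = 442.7 N.
Along incline: P cos 37° − μN = W sin 36° → μ = −(W sin 36° − P cos 37°) / N = 0.3183.

μ ≈ 0.318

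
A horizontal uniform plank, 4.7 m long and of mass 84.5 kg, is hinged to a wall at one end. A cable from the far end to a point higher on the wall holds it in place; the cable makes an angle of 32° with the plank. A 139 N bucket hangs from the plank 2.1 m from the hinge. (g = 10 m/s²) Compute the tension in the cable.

T ≈ 914 N

Take torques about the hinge: T sin 32° · 4.7 = 84.5×10×2.35 + 139×2.1 = 2277.7 N·m.
So T = 2277.7 / (0.5299 × 4.7) = 914.49 N.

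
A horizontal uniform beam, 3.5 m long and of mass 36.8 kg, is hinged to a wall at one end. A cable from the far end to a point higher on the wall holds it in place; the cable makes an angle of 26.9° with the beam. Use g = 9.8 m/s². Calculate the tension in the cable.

Take torques about the hinge: T sin 26.9° · 3.5 = 36.8×9.8×1.75 = 631.12 N·m.
So T = 631.12 / (0.4524 × 3.5) = 398.55 N.

T ≈ 399 N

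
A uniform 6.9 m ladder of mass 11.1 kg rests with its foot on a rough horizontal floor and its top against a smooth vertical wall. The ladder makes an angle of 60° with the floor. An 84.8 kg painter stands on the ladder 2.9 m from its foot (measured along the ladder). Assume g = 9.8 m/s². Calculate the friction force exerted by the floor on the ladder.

f ≈ 233 N

Torques about the foot: N_wall · 6.9 sin 60° = 11.1×9.8×3.45 cos 60° + 84.8×9.8×2.9 cos 60° → N_wall = 233.06 N.
ΣF_x = 0: f_floor = N_wall = 233.06 N.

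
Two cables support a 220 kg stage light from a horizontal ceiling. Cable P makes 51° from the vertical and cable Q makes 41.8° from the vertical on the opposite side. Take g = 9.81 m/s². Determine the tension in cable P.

T_P ≈ 1440 N

Angles from the horizontal: cable P is 90° − 51° = 39°, cable Q is 90° − 41.8° = 48.2°.
Weight W = 220 × 9.81 = 2158 N acts straight down.
Horizontal: T_P cos 39° = T_Q cos 48.2°  →  T_Q = 1.166 T_P.
Vertical: T_P sin 39° + T_Q sin 48.2° = 2158.
Substituting the horizontal relation into the vertical equation gives 1.499 T_P = 2158, so T_P = 1440 N.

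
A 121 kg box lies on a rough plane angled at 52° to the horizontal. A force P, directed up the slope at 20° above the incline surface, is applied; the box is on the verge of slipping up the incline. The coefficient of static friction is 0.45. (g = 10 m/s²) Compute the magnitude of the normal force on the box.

N ≈ 342 N

On the verge of sliding up the incline, friction equals μN and acts down the slope.
Perpendicular: N + P sin 20° = W cos 52° = 745 N.
Along incline: P cos 20° = W sin 52° + μN  with W sin 52° = 953.5 N.
Solving the pair for P and N: P = 1178 N, N = 341.9 N (and f = μN = 153.9 N).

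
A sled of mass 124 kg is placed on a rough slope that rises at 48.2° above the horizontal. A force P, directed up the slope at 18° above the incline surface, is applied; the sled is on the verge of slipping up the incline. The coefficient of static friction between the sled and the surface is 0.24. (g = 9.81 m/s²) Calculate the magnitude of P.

On the verge of sliding up the incline, friction equals μN and acts down the slope.
Perpendicular: N + P sin 18° = W cos 48.2° = 810.8 N.
Along incline: P cos 18° = W sin 48.2° + μN  with W sin 48.2° = 906.8 N.
Solving the pair for P and N: P = 1074 N, N = 478.8 N (and f = μN = 114.9 N).

P ≈ 1070 N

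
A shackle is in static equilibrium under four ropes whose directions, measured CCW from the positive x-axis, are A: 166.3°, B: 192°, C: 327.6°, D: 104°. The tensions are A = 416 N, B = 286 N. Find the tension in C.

T_C ≈ 949 N

Resolve: ΣF_x = 416 cos 166.3° + 286 cos 192° + T_C cos 327.6° + T_D cos 104° = 0.
        ΣF_y = 416 sin 166.3° + 286 sin 192° + T_C sin 327.6° + T_D sin 104° = 0.
The known terms sum to (-683.9, 39.06) N, so 0.8443 T_C − 0.2419 T_D = 683.9 and -0.5358 T_C + 0.9703 T_D = -39.06.
Solving simultaneously: T_C = 948.6 N, T_D = 483.6 N.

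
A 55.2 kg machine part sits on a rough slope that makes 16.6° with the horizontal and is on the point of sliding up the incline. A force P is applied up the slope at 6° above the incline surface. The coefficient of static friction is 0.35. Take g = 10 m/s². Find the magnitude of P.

On the verge of sliding up the incline, friction equals μN and acts down the slope.
Perpendicular: N + P sin 6° = W cos 16.6° = 529 N.
Along incline: P cos 6° = W sin 16.6° + μN  with W sin 16.6° = 157.7 N.
Solving the pair for P and N: P = 332.5 N, N = 494.2 N (and f = μN = 173 N).

P ≈ 333 N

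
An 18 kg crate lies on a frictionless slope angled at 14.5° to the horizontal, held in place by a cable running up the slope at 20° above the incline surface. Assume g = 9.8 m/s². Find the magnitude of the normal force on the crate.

N ≈ 155 N

Take axes along and perpendicular to the incline. Weight components: W sin 14.5° = 44.17 N down-slope, W cos 14.5° = 170.8 N into the surface.
Along incline: T cos 20° = W sin 14.5° → T = 47 N.
Perpendicular: N = W cos 14.5° − T sin 20° = 154.7 N.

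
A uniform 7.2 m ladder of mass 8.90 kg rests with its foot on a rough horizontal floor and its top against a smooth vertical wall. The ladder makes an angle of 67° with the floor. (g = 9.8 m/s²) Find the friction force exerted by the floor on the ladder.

Torques about the foot: N_wall · 7.2 sin 67° = 8.90×9.8×3.6 cos 67° → N_wall = 18.511 N.
ΣF_x = 0: f_floor = N_wall = 18.511 N.

f ≈ 18.5 N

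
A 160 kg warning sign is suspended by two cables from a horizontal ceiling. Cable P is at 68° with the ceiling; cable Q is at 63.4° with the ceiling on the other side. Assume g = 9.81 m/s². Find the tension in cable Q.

Weight W = 160 × 9.81 = 1570 N acts straight down.
Horizontal: T_P cos 68° = T_Q cos 63.4°  →  T_P = 1.195 T_Q.
Vertical: T_P sin 68° + T_Q sin 63.4° = 1570.
Substituting the horizontal relation into the vertical equation gives 2.002 T_Q = 1570, so T_Q = 783.9 N.

T_Q ≈ 784 N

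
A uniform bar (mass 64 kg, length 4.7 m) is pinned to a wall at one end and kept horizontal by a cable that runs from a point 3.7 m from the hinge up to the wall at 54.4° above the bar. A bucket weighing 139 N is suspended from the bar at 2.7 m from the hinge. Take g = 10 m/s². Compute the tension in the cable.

T ≈ 625 N

Take torques about the hinge: T sin 54.4° · 3.7 = 64×10×2.35 + 139×2.7 = 1879.3 N·m.
So T = 1879.3 / (0.8131 × 3.7) = 624.67 N.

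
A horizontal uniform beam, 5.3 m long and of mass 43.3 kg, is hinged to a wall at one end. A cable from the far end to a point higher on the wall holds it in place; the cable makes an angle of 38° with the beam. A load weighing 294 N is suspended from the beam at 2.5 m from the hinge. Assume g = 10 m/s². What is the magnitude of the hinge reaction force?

Take torques about the hinge: T sin 38° · 5.3 = 43.3×10×2.65 + 294×2.5 = 1882.5 N·m.
So T = 1882.5 / (0.6157 × 5.3) = 576.91 N.
ΣF_x = 0: H_x = T cos 38° = 454.61 N.
ΣF_y = 0: H_y = (43.3×10 + 294) − T sin 38° = 727 − 355.18 = 371.82 N.
|H| = √(H_x² + H_y²) = √((454.61)² + (371.82)²) = 587.3 N.

|H| ≈ 587 N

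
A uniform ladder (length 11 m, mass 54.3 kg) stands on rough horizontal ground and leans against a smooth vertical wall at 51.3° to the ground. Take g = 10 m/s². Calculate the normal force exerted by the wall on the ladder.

N_wall ≈ 218 N

Torques about the foot: N_wall · 11 sin 51.3° = 54.3×10×5.5 cos 51.3° → N_wall = 217.51 N.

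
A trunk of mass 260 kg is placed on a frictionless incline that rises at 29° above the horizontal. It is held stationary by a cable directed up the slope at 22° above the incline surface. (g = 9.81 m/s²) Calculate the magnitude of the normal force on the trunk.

Take axes along and perpendicular to the incline. Weight components: W sin 29° = 1237 N down-slope, W cos 29° = 2231 N into the surface.
Along incline: T cos 22° = W sin 29° → T = 1334 N.
Perpendicular: N = W cos 29° − T sin 22° = 1731 N.

N ≈ 1730 N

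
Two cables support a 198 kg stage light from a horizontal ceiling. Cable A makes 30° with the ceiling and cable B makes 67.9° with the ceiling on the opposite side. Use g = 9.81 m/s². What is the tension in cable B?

Weight W = 198 × 9.81 = 1942 N acts straight down.
Horizontal: T_A cos 30° = T_B cos 67.9°  →  T_A = 0.4344 T_B.
Vertical: T_A sin 30° + T_B sin 67.9° = 1942.
Substituting the horizontal relation into the vertical equation gives 1.144 T_B = 1942, so T_B = 1698 N.

T_B ≈ 1700 N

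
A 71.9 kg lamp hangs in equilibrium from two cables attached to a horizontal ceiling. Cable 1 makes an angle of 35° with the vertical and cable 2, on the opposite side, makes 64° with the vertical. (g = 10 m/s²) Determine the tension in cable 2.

T_2 ≈ 418 N

Angles from the horizontal: cable 1 is 90° − 35° = 55°, cable 2 is 90° − 64° = 26°.
Weight W = 71.9 × 10 = 719 N acts straight down.
Horizontal: T_1 cos 55° = T_2 cos 26°  →  T_1 = 1.567 T_2.
Vertical: T_1 sin 55° + T_2 sin 26° = 719.
Substituting the horizontal relation into the vertical equation gives 1.722 T_2 = 719, so T_2 = 417.5 N.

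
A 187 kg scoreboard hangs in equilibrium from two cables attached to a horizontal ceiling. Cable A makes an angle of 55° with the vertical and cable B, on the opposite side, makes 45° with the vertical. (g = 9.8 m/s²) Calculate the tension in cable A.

Angles from the horizontal: cable A is 90° − 55° = 35°, cable B is 90° − 45° = 45°.
Weight W = 187 × 9.8 = 1833 N acts straight down.
Horizontal: T_A cos 35° = T_B cos 45°  →  T_B = 1.158 T_A.
Vertical: T_A sin 35° + T_B sin 45° = 1833.
Substituting the horizontal relation into the vertical equation gives 1.393 T_A = 1833, so T_A = 1316 N.

T_A ≈ 1320 N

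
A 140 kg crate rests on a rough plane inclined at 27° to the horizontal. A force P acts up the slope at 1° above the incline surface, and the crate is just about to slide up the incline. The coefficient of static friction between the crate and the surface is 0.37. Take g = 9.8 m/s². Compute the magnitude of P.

On the verge of sliding up the incline, friction equals μN and acts down the slope.
Perpendicular: N + P sin 1° = W cos 27° = 1222 N.
Along incline: P cos 1° = W sin 27° + μN  with W sin 27° = 622.9 N.
Solving the pair for P and N: P = 1068 N, N = 1204 N (and f = μN = 445.4 N).

P ≈ 1070 N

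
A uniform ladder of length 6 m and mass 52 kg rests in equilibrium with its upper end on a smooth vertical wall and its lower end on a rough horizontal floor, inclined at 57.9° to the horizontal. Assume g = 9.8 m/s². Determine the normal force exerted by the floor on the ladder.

N_floor ≈ 510 N

ΣF_y = 0: N_floor = 52×9.8 = 509.6 N.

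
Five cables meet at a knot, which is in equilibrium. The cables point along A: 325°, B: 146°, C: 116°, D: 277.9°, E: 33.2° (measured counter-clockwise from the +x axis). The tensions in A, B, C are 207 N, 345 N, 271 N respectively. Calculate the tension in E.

T_E ≈ 209 N

Resolve: ΣF_x = 207 cos 325° + 345 cos 146° + 271 cos 116° + T_D cos 277.9° + T_E cos 33.2° = 0.
        ΣF_y = 207 sin 325° + 345 sin 146° + 271 sin 116° + T_D sin 277.9° + T_E sin 33.2° = 0.
The known terms sum to (-235.3, 317.8) N, so 0.1374 T_D + 0.8368 T_E = 235.3 and -0.9905 T_D + 0.5476 T_E = -317.8.
Solving simultaneously: T_D = 436.6 N, T_E = 209.4 N.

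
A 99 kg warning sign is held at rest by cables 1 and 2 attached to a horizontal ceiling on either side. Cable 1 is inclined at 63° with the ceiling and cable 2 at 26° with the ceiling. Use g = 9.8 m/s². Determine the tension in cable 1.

T_1 ≈ 872 N

Weight W = 99 × 9.8 = 970.2 N acts straight down.
Horizontal: T_1 cos 63° = T_2 cos 26°  →  T_2 = 0.5051 T_1.
Vertical: T_1 sin 63° + T_2 sin 26° = 970.2.
Substituting the horizontal relation into the vertical equation gives 1.112 T_1 = 970.2, so T_1 = 872.1 N.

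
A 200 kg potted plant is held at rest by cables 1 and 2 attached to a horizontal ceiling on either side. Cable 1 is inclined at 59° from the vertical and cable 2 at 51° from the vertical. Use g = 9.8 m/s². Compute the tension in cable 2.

Angles from the horizontal: cable 1 is 90° − 59° = 31°, cable 2 is 90° − 51° = 39°.
Weight W = 200 × 9.8 = 1960 N acts straight down.
Horizontal: T_1 cos 31° = T_2 cos 39°  →  T_1 = 0.9066 T_2.
Vertical: T_1 sin 31° + T_2 sin 39° = 1960.
Substituting the horizontal relation into the vertical equation gives 1.096 T_2 = 1960, so T_2 = 1788 N.

T_2 ≈ 1790 N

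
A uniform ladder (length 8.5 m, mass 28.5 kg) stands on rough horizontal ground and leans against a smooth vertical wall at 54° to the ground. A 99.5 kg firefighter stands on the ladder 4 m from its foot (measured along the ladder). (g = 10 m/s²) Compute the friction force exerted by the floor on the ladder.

f ≈ 444 N

Torques about the foot: N_wall · 8.5 sin 54° = 28.5×10×4.25 cos 54° + 99.5×10×4 cos 54° → N_wall = 443.73 N.
ΣF_x = 0: f_floor = N_wall = 443.73 N.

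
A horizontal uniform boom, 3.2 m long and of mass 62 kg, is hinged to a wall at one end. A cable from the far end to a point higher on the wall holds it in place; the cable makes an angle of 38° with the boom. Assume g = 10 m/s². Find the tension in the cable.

T ≈ 504 N

Take torques about the hinge: T sin 38° · 3.2 = 62×10×1.6 = 992 N·m.
So T = 992 / (0.6157 × 3.2) = 503.52 N.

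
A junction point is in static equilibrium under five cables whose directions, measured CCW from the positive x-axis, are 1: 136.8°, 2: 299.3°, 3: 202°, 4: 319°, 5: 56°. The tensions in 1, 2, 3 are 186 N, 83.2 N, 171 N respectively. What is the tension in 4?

T_4 ≈ 206 N

Resolve: ΣF_x = 186 cos 136.8° + 83.2 cos 299.3° + 171 cos 202° + T_4 cos 319° + T_5 cos 56° = 0.
        ΣF_y = 186 sin 136.8° + 83.2 sin 299.3° + 171 sin 202° + T_4 sin 319° + T_5 sin 56° = 0.
The known terms sum to (-253.4, -9.288) N, so 0.7547 T_4 + 0.5592 T_5 = 253.4 and -0.6561 T_4 + 0.8290 T_5 = 9.288.
Solving simultaneously: T_4 = 206.4 N, T_5 = 174.6 N.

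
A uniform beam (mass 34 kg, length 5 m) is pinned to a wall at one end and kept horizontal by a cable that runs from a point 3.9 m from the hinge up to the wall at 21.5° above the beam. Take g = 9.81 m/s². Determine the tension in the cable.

Take torques about the hinge: T sin 21.5° · 3.9 = 34×9.81×2.5 = 833.85 N·m.
So T = 833.85 / (0.3665 × 3.9) = 583.38 N.

T ≈ 583 N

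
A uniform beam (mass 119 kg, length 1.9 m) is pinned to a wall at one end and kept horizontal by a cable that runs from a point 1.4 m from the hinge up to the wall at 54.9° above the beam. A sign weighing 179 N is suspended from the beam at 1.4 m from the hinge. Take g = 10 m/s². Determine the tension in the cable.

T ≈ 1210 N

Take torques about the hinge: T sin 54.9° · 1.4 = 119×10×0.95 + 179×1.4 = 1381.1 N·m.
So T = 1381.1 / (0.8181 × 1.4) = 1205.8 N.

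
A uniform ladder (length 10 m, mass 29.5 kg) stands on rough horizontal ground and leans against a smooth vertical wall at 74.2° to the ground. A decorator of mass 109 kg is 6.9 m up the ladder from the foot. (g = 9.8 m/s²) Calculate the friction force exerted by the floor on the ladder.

f ≈ 249 N

Torques about the foot: N_wall · 10 sin 74.2° = 29.5×9.8×5 cos 74.2° + 109×9.8×6.9 cos 74.2° → N_wall = 249.47 N.
ΣF_x = 0: f_floor = N_wall = 249.47 N.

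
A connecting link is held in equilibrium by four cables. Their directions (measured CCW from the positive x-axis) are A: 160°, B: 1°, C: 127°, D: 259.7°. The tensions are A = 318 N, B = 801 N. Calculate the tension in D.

T_D ≈ 646 N

Resolve: ΣF_x = 318 cos 160° + 801 cos 1° + T_C cos 127° + T_D cos 259.7° = 0.
        ΣF_y = 318 sin 160° + 801 sin 1° + T_C sin 127° + T_D sin 259.7° = 0.
The known terms sum to (502.1, 122.7) N, so -0.6018 T_C − 0.1788 T_D = -502.1 and 0.7986 T_C − 0.9839 T_D = -122.7.
Solving simultaneously: T_C = 642.3 N, T_D = 646.1 N.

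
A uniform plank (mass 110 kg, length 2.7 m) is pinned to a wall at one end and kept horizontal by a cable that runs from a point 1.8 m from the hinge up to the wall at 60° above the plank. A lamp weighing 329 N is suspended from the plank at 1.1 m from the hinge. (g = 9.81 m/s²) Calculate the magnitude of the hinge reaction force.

Take torques about the hinge: T sin 60° · 1.8 = 110×9.81×1.35 + 329×1.1 = 1818.7 N·m.
So T = 1818.7 / (0.8660 × 1.8) = 1166.7 N.
ΣF_x = 0: H_x = T cos 60° = 583.34 N.
ΣF_y = 0: H_y = (110×9.81 + 329) − T sin 60° = 1408.1 − 1010.4 = 397.72 N.
|H| = √(H_x² + H_y²) = √((583.34)² + (397.72)²) = 706.02 N.

|H| ≈ 706 N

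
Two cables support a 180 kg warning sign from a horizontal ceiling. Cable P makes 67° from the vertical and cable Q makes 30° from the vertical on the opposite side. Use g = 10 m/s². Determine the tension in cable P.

T_P ≈ 907 N

Angles from the horizontal: cable P is 90° − 67° = 23°, cable Q is 90° − 30° = 60°.
Weight W = 180 × 10 = 1800 N acts straight down.
Horizontal: T_P cos 23° = T_Q cos 60°  →  T_Q = 1.841 T_P.
Vertical: T_P sin 23° + T_Q sin 60° = 1800.
Substituting the horizontal relation into the vertical equation gives 1.985 T_P = 1800, so T_P = 906.8 N.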